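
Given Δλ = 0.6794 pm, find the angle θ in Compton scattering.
43.95°

From the Compton formula Δλ = λ_C(1 - cos θ), we can solve for θ:

cos θ = 1 - Δλ/λ_C

Given:
- Δλ = 0.6794 pm
- λ_C = h/(m_e·c) ≈ 2.42631024 pm

cos θ = 1 - 0.6794/2.42631024
cos θ = 1 - 0.280014
cos θ = 0.719986

θ = arccos(0.719986)
θ = 43.95°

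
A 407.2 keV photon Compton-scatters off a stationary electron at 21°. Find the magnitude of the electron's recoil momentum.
7.8067e-23 kg·m/s

The electron is initially at rest, so by conservation of momentum:
p⃗_e = p⃗₀ − p⃗'  (incident photon momentum minus scattered photon momentum)

Photon momentum magnitudes (p = h/λ = E/c):
λ₀ = hc/E₀ = 3.0448 pm → p₀ = h/λ₀ = 2.1762e-22 kg·m/s
Δλ = λ_C(1 − cos 21°) = 0.1612 pm
λ' = 3.2060 pm → p' = h/λ' = 2.0668e-22 kg·m/s

The scattered photon makes angle θ = 21° with the incident direction, so by the law of cosines:
|p⃗_e|² = p₀² + p'² − 2p₀p'cos θ
|p⃗_e|² = (2.1762e-22)² + (2.0668e-22)² − 2·2.1762e-22·2.0668e-22·cos(21°)
|p⃗_e| = 7.8067e-23 kg·m/s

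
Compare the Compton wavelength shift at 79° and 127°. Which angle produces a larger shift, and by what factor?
127° produces the larger shift by a factor of 1.980

Calculate both shifts using Δλ = λ_C(1 - cos θ):

For θ₁ = 79°:
Δλ₁ = 2.4263 × (1 - cos(79°))
Δλ₁ = 2.4263 × 0.8092
Δλ₁ = 1.9633 pm

For θ₂ = 127°:
Δλ₂ = 2.4263 × (1 - cos(127°))
Δλ₂ = 2.4263 × 1.6018
Δλ₂ = 3.8865 pm

The 127° angle produces the larger shift.
Ratio: 3.8865/1.9633 = 1.980

(Intermediate values are shown rounded; full precision is carried through to the final answer.)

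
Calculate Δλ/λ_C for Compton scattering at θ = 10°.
0.0152 λ_C

The Compton shift formula is:
Δλ = λ_C(1 - cos θ)

Dividing both sides by λ_C:
Δλ/λ_C = 1 - cos θ

For θ = 10°:
Δλ/λ_C = 1 - cos(10°)
Δλ/λ_C = 1 - 0.9848
Δλ/λ_C = 0.0152

This means the shift is 0.0152 × λ_C = 0.0369 pm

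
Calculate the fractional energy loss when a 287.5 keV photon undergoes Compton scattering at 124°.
0.4673 (or 46.73%)

Calculate initial and final photon energies:

Initial: E₀ = 287.5 keV → λ₀ = 4.3125 pm
Compton shift: Δλ = 3.7831 pm
Final wavelength: λ' = 8.0956 pm
Final energy: E' = 153.1505 keV

Fractional energy loss:
(E₀ - E')/E₀ = (287.5000 - 153.1505)/287.5000
= 134.3495/287.5000
= 0.4673
= 46.73%

(Intermediate values are shown rounded; full precision is carried through to the final answer.)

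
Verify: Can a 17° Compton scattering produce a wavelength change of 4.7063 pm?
No, inconsistent

Calculate the expected shift for θ = 17°:

Δλ_expected = λ_C(1 - cos(17°))
Δλ_expected = 2.4263 × (1 - cos(17°))
Δλ_expected = 2.4263 × 0.0437
Δλ_expected = 0.1060 pm

Given shift: 4.7063 pm
Expected shift: 0.1060 pm
Difference: 4.6003 pm

The values do not match. The given shift corresponds to θ ≈ 160.0°, not 17°.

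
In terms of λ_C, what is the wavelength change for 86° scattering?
0.9302 λ_C

The Compton shift formula is:
Δλ = λ_C(1 - cos θ)

Dividing both sides by λ_C:
Δλ/λ_C = 1 - cos θ

For θ = 86°:
Δλ/λ_C = 1 - cos(86°)
Δλ/λ_C = 1 - 0.0698
Δλ/λ_C = 0.9302

This means the shift is 0.9302 × λ_C = 2.2571 pm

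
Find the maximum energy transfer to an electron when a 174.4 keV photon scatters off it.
70.7499 keV

Maximum energy transfer occurs at θ = 180° (backscattering).

Initial photon: E₀ = 174.4 keV → λ₀ = 7.1092 pm

Maximum Compton shift (at 180°):
Δλ_max = 2λ_C = 2 × 2.4263 = 4.8526 pm

Final wavelength:
λ' = 7.1092 + 4.8526 = 11.9618 pm

Minimum photon energy (maximum energy to electron):
E'_min = hc/λ' = 103.6501 keV

Maximum electron kinetic energy:
K_max = E₀ - E'_min = 174.4000 - 103.6501 = 70.7499 keV

(Intermediate values are shown rounded; full precision is carried through to the final answer.)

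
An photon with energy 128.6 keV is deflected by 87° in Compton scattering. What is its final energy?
103.8359 keV

First convert energy to wavelength:
λ = hc/E, with hc ≈ 1239.842 keV·pm (i.e. 1239.842 eV·nm)

For E = 128.6 keV = 128600 eV:
λ = 1239.842 keV·pm / 128.6 keV
λ = 9.6411 pm

Calculate the Compton shift:
Δλ = λ_C(1 - cos(87°)) = 2.4263 × 0.9477
Δλ = 2.2993 pm

Final wavelength:
λ' = 9.6411 + 2.2993 = 11.9404 pm

Final energy:
E' = hc/λ' = 1239.842 / 11.9404 = 103.8359 keV

(Intermediate values are shown rounded; full precision is carried through to the final answer.)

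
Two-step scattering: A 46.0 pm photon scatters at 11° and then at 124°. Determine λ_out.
49.8277 pm

Apply Compton shift twice:

First scattering at θ₁ = 11°:
Δλ₁ = λ_C(1 - cos(11°))
Δλ₁ = 2.4263 × 0.0184
Δλ₁ = 0.0446 pm

After first scattering:
λ₁ = 46.0 + 0.0446 = 46.0446 pm

Second scattering at θ₂ = 124°:
Δλ₂ = λ_C(1 - cos(124°))
Δλ₂ = 2.4263 × 1.5592
Δλ₂ = 3.7831 pm

Final wavelength:
λ₂ = 46.0446 + 3.7831 = 49.8277 pm

Total shift: Δλ_total = 0.0446 + 3.7831 = 3.8277 pm

(Intermediate values are shown rounded; full precision is carried through to the final answer.)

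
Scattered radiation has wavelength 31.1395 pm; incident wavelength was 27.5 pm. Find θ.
120.00°

First find the wavelength shift:
Δλ = λ' - λ = 31.1395 - 27.5 = 3.6395 pm

Using Δλ = λ_C(1 - cos θ), with λ_C = h/(m_e·c) ≈ 2.42631024 pm:
cos θ = 1 - Δλ/λ_C
cos θ = 1 - 3.6395/2.42631024
cos θ = -0.500014

θ = arccos(-0.500014)
θ = 120.00°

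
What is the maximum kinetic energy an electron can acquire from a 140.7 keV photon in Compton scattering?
49.9660 keV

Maximum energy transfer occurs at θ = 180° (backscattering).

Initial photon: E₀ = 140.7 keV → λ₀ = 8.8120 pm

Maximum Compton shift (at 180°):
Δλ_max = 2λ_C = 2 × 2.4263 = 4.8526 pm

Final wavelength:
λ' = 8.8120 + 4.8526 = 13.6646 pm

Minimum photon energy (maximum energy to electron):
E'_min = hc/λ' = 90.7340 keV

Maximum electron kinetic energy:
K_max = E₀ - E'_min = 140.7000 - 90.7340 = 49.9660 keV

(Intermediate values are shown rounded; full precision is carried through to the final answer.)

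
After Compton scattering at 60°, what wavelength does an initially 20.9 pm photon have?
22.1132 pm

Using the Compton formula: λ' = λ + λ_C(1 − cos θ)

For θ = 60°, cos θ = 1/2 (exact) = 0.5000, so:
1 − cos 60° = 1 − (1/2) = 0.5000

Δλ = λ_C × 0.5000 = 2.4263 × 0.5000 = 1.2132 pm

λ' = 20.9 + 1.2132 = 22.1132 pm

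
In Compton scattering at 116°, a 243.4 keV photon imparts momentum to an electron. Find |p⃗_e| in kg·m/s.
1.7800e-22 kg·m/s

The electron is initially at rest, so by conservation of momentum:
p⃗_e = p⃗₀ − p⃗'  (incident photon momentum minus scattered photon momentum)

Photon momentum magnitudes (p = h/λ = E/c):
λ₀ = hc/E₀ = 5.0938 pm → p₀ = h/λ₀ = 1.3008e-22 kg·m/s
Δλ = λ_C(1 − cos 116°) = 3.4899 pm
λ' = 8.5838 pm → p' = h/λ' = 7.7193e-23 kg·m/s

The scattered photon makes angle θ = 116° with the incident direction, so by the law of cosines:
|p⃗_e|² = p₀² + p'² − 2p₀p'cos θ
|p⃗_e|² = (1.3008e-22)² + (7.7193e-23)² − 2·1.3008e-22·7.7193e-23·cos(116°)
|p⃗_e| = 1.7800e-22 kg·m/s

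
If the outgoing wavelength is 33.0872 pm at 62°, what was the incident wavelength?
31.8000 pm

From λ' = λ + Δλ, we have λ = λ' - Δλ

First calculate the Compton shift:
Δλ = λ_C(1 - cos θ)
Δλ = 2.4263 × (1 - cos(62°))
Δλ = 2.4263 × 0.5305
Δλ = 1.2872 pm

Initial wavelength:
λ = λ' - Δλ
λ = 33.0872 - 1.2872
λ = 31.8000 pm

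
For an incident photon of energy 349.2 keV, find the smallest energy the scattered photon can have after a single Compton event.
147.5451 keV (at θ = 180°)

The scattered photon has minimum energy when its wavelength is maximum, i.e., when the Compton shift Δλ = λ_C(1 − cos θ) is maximum. This occurs at θ = 180° (backscattering), giving Δλ_max = 2λ_C = 4.8526 pm.

Initial wavelength: λ₀ = hc/E₀ = 3.5505 pm
Maximum final wavelength: λ'_max = λ₀ + 2λ_C = 3.5505 + 4.8526 = 8.4031 pm
Minimum final energy: E'_min = hc/λ'_max = 147.5451 keV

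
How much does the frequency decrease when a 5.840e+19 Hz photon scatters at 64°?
1.225e+19 Hz (decrease)

Convert frequency to wavelength (c = 299792458 m/s):
λ₀ = c/f₀ = 299792458/5.840e+19 = 5.1334325e-12 m = 5.1334 pm

Calculate Compton shift:
Δλ = λ_C(1 - cos(64°)) = 1.3627 pm

Final wavelength:
λ' = λ₀ + Δλ = 5.1334 + 1.3627 = 6.4961 pm

Final frequency:
f' = c/λ' = 299792458/6.4961183e-12 = 4.6149476e+19 Hz

Frequency shift (decrease):
Δf = f₀ - f' = 5.840e+19 - 4.6149476e+19 = 1.225e+19 Hz

(Intermediate values are shown rounded; full precision is carried through to the final answer.)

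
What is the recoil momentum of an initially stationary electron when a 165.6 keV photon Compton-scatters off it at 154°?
1.3982e-22 kg·m/s

The electron is initially at rest, so by conservation of momentum:
p⃗_e = p⃗₀ − p⃗'  (incident photon momentum minus scattered photon momentum)

Photon momentum magnitudes (p = h/λ = E/c):
λ₀ = hc/E₀ = 7.4870 pm → p₀ = h/λ₀ = 8.8501e-23 kg·m/s
Δλ = λ_C(1 − cos 154°) = 4.6071 pm
λ' = 12.0940 pm → p' = h/λ' = 5.4788e-23 kg·m/s

The scattered photon makes angle θ = 154° with the incident direction, so by the law of cosines:
|p⃗_e|² = p₀² + p'² − 2p₀p'cos θ
|p⃗_e|² = (8.8501e-23)² + (5.4788e-23)² − 2·8.8501e-23·5.4788e-23·cos(154°)
|p⃗_e| = 1.3982e-22 kg·m/s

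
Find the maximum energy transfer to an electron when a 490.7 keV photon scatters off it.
322.6838 keV

Maximum energy transfer occurs at θ = 180° (backscattering).

Initial photon: E₀ = 490.7 keV → λ₀ = 2.5267 pm

Maximum Compton shift (at 180°):
Δλ_max = 2λ_C = 2 × 2.4263 = 4.8526 pm

Final wavelength:
λ' = 2.5267 + 4.8526 = 7.3793 pm

Minimum photon energy (maximum energy to electron):
E'_min = hc/λ' = 168.0162 keV

Maximum electron kinetic energy:
K_max = E₀ - E'_min = 490.7000 - 168.0162 = 322.6838 keV

(Intermediate values are shown rounded; full precision is carried through to the final answer.)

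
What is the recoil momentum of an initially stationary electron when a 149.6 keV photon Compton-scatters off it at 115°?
1.1572e-22 kg·m/s

The electron is initially at rest, so by conservation of momentum:
p⃗_e = p⃗₀ − p⃗'  (incident photon momentum minus scattered photon momentum)

Photon momentum magnitudes (p = h/λ = E/c):
λ₀ = hc/E₀ = 8.2877 pm → p₀ = h/λ₀ = 7.9951e-23 kg·m/s
Δλ = λ_C(1 − cos 115°) = 3.4517 pm
λ' = 11.7394 pm → p' = h/λ' = 5.6443e-23 kg·m/s

The scattered photon makes angle θ = 115° with the incident direction, so by the law of cosines:
|p⃗_e|² = p₀² + p'² − 2p₀p'cos θ
|p⃗_e|² = (7.9951e-23)² + (5.6443e-23)² − 2·7.9951e-23·5.6443e-23·cos(115°)
|p⃗_e| = 1.1572e-22 kg·m/s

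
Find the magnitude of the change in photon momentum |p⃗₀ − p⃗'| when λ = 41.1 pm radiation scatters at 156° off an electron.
2.9940e-23 kg·m/s

Photon momentum magnitude is p = h/λ.

Initial momentum:
p₀ = h/λ = 6.6261e-34/4.1100e-11 = 1.6122e-23 kg·m/s

After scattering:
λ' = λ + Δλ = 41.1 + 4.6429 = 45.7429 pm
p' = h/λ' = 6.6261e-34/4.5743e-11 = 1.4485e-23 kg·m/s

Momentum is a vector; the scattered photon's direction makes angle θ = 156° with the incident direction. The magnitude of the vector change Δp⃗ = p⃗₀ − p⃗' is found from the law of cosines:
|Δp⃗|² = p₀² + p'² − 2p₀p'cos θ
|Δp⃗|² = (1.6122e-23)² + (1.4485e-23)² − 2·1.6122e-23·1.4485e-23·cos(156°)
|Δp⃗| = 2.9940e-23 kg·m/s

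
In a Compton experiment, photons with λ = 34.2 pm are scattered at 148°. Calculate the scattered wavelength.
38.6839 pm

Using the Compton scattering formula:
λ' = λ + Δλ = λ + λ_C(1 - cos θ)

Given:
- Initial wavelength λ = 34.2 pm
- Scattering angle θ = 148°
- Compton wavelength λ_C ≈ 2.4263 pm

Calculate the shift:
Δλ = 2.4263 × (1 - cos(148°))
Δλ = 2.4263 × 1.8480
Δλ = 4.4839 pm

Final wavelength:
λ' = 34.2 + 4.4839 = 38.6839 pm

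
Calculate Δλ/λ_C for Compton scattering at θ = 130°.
1.6428 λ_C

The Compton shift formula is:
Δλ = λ_C(1 - cos θ)

Dividing both sides by λ_C:
Δλ/λ_C = 1 - cos θ

For θ = 130°:
Δλ/λ_C = 1 - cos(130°)
Δλ/λ_C = 1 - -0.6428
Δλ/λ_C = 1.6428

This means the shift is 1.6428 × λ_C = 3.9859 pm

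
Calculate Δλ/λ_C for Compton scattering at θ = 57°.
0.4554 λ_C

The Compton shift formula is:
Δλ = λ_C(1 - cos θ)

Dividing both sides by λ_C:
Δλ/λ_C = 1 - cos θ

For θ = 57°:
Δλ/λ_C = 1 - cos(57°)
Δλ/λ_C = 1 - 0.5446
Δλ/λ_C = 0.4554

This means the shift is 0.4554 × λ_C = 1.1048 pm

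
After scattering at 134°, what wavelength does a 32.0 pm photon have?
36.1118 pm

Using the Compton scattering formula:
λ' = λ + Δλ = λ + λ_C(1 - cos θ)

Given:
- Initial wavelength λ = 32.0 pm
- Scattering angle θ = 134°
- Compton wavelength λ_C ≈ 2.4263 pm

Calculate the shift:
Δλ = 2.4263 × (1 - cos(134°))
Δλ = 2.4263 × 1.6947
Δλ = 4.1118 pm

Final wavelength:
λ' = 32.0 + 4.1118 = 36.1118 pm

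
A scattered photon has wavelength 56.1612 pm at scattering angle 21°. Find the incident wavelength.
56.0000 pm

From λ' = λ + Δλ, we have λ = λ' - Δλ

First calculate the Compton shift:
Δλ = λ_C(1 - cos θ)
Δλ = 2.4263 × (1 - cos(21°))
Δλ = 2.4263 × 0.0664
Δλ = 0.1612 pm

Initial wavelength:
λ = λ' - Δλ
λ = 56.1612 - 0.1612
λ = 56.0000 pm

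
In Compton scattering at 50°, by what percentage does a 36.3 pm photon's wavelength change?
2.3876%

Calculate the Compton shift:
Δλ = λ_C(1 - cos(50°))
Δλ = 2.4263 × (1 - cos(50°))
Δλ = 2.4263 × 0.3572
Δλ = 0.8667 pm

Percentage change:
(Δλ/λ₀) × 100 = (0.8667/36.3) × 100
= 2.3876%

(Intermediate values are shown rounded; full precision is carried through to the final answer.)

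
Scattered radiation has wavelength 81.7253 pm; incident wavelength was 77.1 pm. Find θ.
155.00°

First find the wavelength shift:
Δλ = λ' - λ = 81.7253 - 77.1 = 4.6253 pm

Using Δλ = λ_C(1 - cos θ), with λ_C = h/(m_e·c) ≈ 2.42631024 pm:
cos θ = 1 - Δλ/λ_C
cos θ = 1 - 4.6253/2.42631024
cos θ = -0.906310

θ = arccos(-0.906310)
θ = 155.00°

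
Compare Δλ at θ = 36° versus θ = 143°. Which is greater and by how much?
143° produces the larger shift by a factor of 9.418

Calculate both shifts using Δλ = λ_C(1 - cos θ):

For θ₁ = 36°:
Δλ₁ = 2.4263 × (1 - cos(36°))
Δλ₁ = 2.4263 × 0.1910
Δλ₁ = 0.4634 pm

For θ₂ = 143°:
Δλ₂ = 2.4263 × (1 - cos(143°))
Δλ₂ = 2.4263 × 1.7986
Δλ₂ = 4.3640 pm

The 143° angle produces the larger shift.
Ratio: 4.3640/0.4634 = 9.418

(Intermediate values are shown rounded; full precision is carried through to the final answer.)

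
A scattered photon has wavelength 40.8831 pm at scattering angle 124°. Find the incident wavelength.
37.1000 pm

From λ' = λ + Δλ, we have λ = λ' - Δλ

First calculate the Compton shift:
Δλ = λ_C(1 - cos θ)
Δλ = 2.4263 × (1 - cos(124°))
Δλ = 2.4263 × 1.5592
Δλ = 3.7831 pm

Initial wavelength:
λ = λ' - Δλ
λ = 40.8831 - 3.7831
λ = 37.1000 pm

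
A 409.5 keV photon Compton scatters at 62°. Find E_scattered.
287.3381 keV

First convert energy to wavelength:
λ = hc/E, with hc ≈ 1239.842 keV·pm (i.e. 1239.842 eV·nm)

For E = 409.5 keV = 409500 eV:
λ = 1239.842 keV·pm / 409.5 keV
λ = 3.0277 pm

Calculate the Compton shift:
Δλ = λ_C(1 - cos(62°)) = 2.4263 × 0.5305
Δλ = 1.2872 pm

Final wavelength:
λ' = 3.0277 + 1.2872 = 4.3149 pm

Final energy:
E' = hc/λ' = 1239.842 / 4.3149 = 287.3381 keV

(Intermediate values are shown rounded; full precision is carried through to the final answer.)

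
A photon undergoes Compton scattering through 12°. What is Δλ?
0.0530 pm

Using the Compton scattering formula:
Δλ = λ_C(1 - cos θ)

where λ_C = h/(m_e·c) ≈ 2.4263 pm is the Compton wavelength of an electron.

For θ = 12°:
cos(12°) = 0.9781
1 - cos(12°) = 0.0219

Δλ = 2.4263 × 0.0219
Δλ = 0.0530 pm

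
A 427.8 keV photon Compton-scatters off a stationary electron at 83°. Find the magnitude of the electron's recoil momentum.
2.4958e-22 kg·m/s

The electron is initially at rest, so by conservation of momentum:
p⃗_e = p⃗₀ − p⃗'  (incident photon momentum minus scattered photon momentum)

Photon momentum magnitudes (p = h/λ = E/c):
λ₀ = hc/E₀ = 2.8982 pm → p₀ = h/λ₀ = 2.2863e-22 kg·m/s
Δλ = λ_C(1 − cos 83°) = 2.1306 pm
λ' = 5.0288 pm → p' = h/λ' = 1.3176e-22 kg·m/s

The scattered photon makes angle θ = 83° with the incident direction, so by the law of cosines:
|p⃗_e|² = p₀² + p'² − 2p₀p'cos θ
|p⃗_e|² = (2.2863e-22)² + (1.3176e-22)² − 2·2.2863e-22·1.3176e-22·cos(83°)
|p⃗_e| = 2.4958e-22 kg·m/s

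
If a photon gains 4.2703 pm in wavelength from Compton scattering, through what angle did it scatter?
139.46°

From the Compton formula Δλ = λ_C(1 - cos θ), we can solve for θ:

cos θ = 1 - Δλ/λ_C

Given:
- Δλ = 4.2703 pm
- λ_C = h/(m_e·c) ≈ 2.42631024 pm

cos θ = 1 - 4.2703/2.42631024
cos θ = 1 - 1.759998
cos θ = -0.759998

θ = arccos(-0.759998)
θ = 139.46°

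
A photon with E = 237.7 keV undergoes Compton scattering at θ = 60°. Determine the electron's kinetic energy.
44.8530 keV

By energy conservation: K_e = E_initial - E_final

First find the scattered photon energy:
Initial wavelength: λ = hc/E = 5.2160 pm
Compton shift: Δλ = λ_C(1 - cos(60°)) = 1.2132 pm
Final wavelength: λ' = 5.2160 + 1.2132 = 6.4292 pm
Final photon energy: E' = hc/λ' = 192.8470 keV

Electron kinetic energy:
K_e = E - E' = 237.7000 - 192.8470 = 44.8530 keV

(Intermediate values are shown rounded; full precision is carried through to the final answer.)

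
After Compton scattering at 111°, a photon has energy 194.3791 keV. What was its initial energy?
402.1998 keV

Convert final energy to wavelength (hc ≈ 1239.842 keV·pm):
λ' = hc/E' = 1239.842 / 194.3791 = 6.3785 pm

Calculate the Compton shift:
Δλ = λ_C(1 - cos(111°))
Δλ = 2.4263 × (1 - cos(111°))
Δλ = 3.2958 pm

Initial wavelength:
λ = λ' - Δλ = 6.3785 - 3.2958 = 3.0827 pm

Initial energy:
E = hc/λ = 1239.842 / 3.0827 = 402.1998 keV

(Intermediate values are shown rounded; full precision is carried through to the final answer.)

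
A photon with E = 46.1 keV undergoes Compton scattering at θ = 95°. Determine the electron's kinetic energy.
4.1176 keV

By energy conservation: K_e = E_initial - E_final

First find the scattered photon energy:
Initial wavelength: λ = hc/E = 26.8946 pm
Compton shift: Δλ = λ_C(1 - cos(95°)) = 2.6378 pm
Final wavelength: λ' = 26.8946 + 2.6378 = 29.5324 pm
Final photon energy: E' = hc/λ' = 41.9824 keV

Electron kinetic energy:
K_e = E - E' = 46.1000 - 41.9824 = 4.1176 keV

(Intermediate values are shown rounded; full precision is carried through to the final answer.)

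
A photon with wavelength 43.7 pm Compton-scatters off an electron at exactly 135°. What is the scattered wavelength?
47.8420 pm

Using the Compton formula: λ' = λ + λ_C(1 − cos θ)

For θ = 135°, cos θ = -√2/2 (exact) ≈ -0.7071, so:
1 − cos 135° = 1 − (-√2/2) ≈ 1.7071

Δλ = λ_C × 1.7071 = 2.4263 × 1.7071 = 4.1420 pm

λ' = 43.7 + 4.1420 = 47.8420 pm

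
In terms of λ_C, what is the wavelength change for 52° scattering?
0.3843 λ_C

The Compton shift formula is:
Δλ = λ_C(1 - cos θ)

Dividing both sides by λ_C:
Δλ/λ_C = 1 - cos θ

For θ = 52°:
Δλ/λ_C = 1 - cos(52°)
Δλ/λ_C = 1 - 0.6157
Δλ/λ_C = 0.3843

This means the shift is 0.3843 × λ_C = 0.9325 pm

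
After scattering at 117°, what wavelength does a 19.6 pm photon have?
23.1278 pm

Using the Compton scattering formula:
λ' = λ + Δλ = λ + λ_C(1 - cos θ)

Given:
- Initial wavelength λ = 19.6 pm
- Scattering angle θ = 117°
- Compton wavelength λ_C ≈ 2.4263 pm

Calculate the shift:
Δλ = 2.4263 × (1 - cos(117°))
Δλ = 2.4263 × 1.4540
Δλ = 3.5278 pm

Final wavelength:
λ' = 19.6 + 3.5278 = 23.1278 pm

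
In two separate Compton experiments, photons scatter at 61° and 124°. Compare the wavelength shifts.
124° produces the larger shift by a factor of 3.026

Calculate both shifts using Δλ = λ_C(1 - cos θ):

For θ₁ = 61°:
Δλ₁ = 2.4263 × (1 - cos(61°))
Δλ₁ = 2.4263 × 0.5152
Δλ₁ = 1.2500 pm

For θ₂ = 124°:
Δλ₂ = 2.4263 × (1 - cos(124°))
Δλ₂ = 2.4263 × 1.5592
Δλ₂ = 3.7831 pm

The 124° angle produces the larger shift.
Ratio: 3.7831/1.2500 = 3.026

(Intermediate values are shown rounded; full precision is carried through to the final answer.)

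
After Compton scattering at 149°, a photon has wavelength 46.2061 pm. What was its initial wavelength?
41.7000 pm

From λ' = λ + Δλ, we have λ = λ' - Δλ

First calculate the Compton shift:
Δλ = λ_C(1 - cos θ)
Δλ = 2.4263 × (1 - cos(149°))
Δλ = 2.4263 × 1.8572
Δλ = 4.5061 pm

Initial wavelength:
λ = λ' - Δλ
λ = 46.2061 - 4.5061
λ = 41.7000 pm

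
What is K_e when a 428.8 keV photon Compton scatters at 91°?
197.4896 keV

By energy conservation: K_e = E_initial - E_final

First find the scattered photon energy:
Initial wavelength: λ = hc/E = 2.8914 pm
Compton shift: Δλ = λ_C(1 - cos(91°)) = 2.4687 pm
Final wavelength: λ' = 2.8914 + 2.4687 = 5.3601 pm
Final photon energy: E' = hc/λ' = 231.3104 keV

Electron kinetic energy:
K_e = E - E' = 428.8000 - 231.3104 = 197.4896 keV

(Intermediate values are shown rounded; full precision is carried through to the final answer.)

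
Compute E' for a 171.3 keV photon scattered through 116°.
115.5731 keV

First convert energy to wavelength:
λ = hc/E, with hc ≈ 1239.842 keV·pm (i.e. 1239.842 eV·nm)

For E = 171.3 keV = 171300 eV:
λ = 1239.842 keV·pm / 171.3 keV
λ = 7.2378 pm

Calculate the Compton shift:
Δλ = λ_C(1 - cos(116°)) = 2.4263 × 1.4384
Δλ = 3.4899 pm

Final wavelength:
λ' = 7.2378 + 3.4899 = 10.7278 pm

Final energy:
E' = hc/λ' = 1239.842 / 10.7278 = 115.5731 keV

(Intermediate values are shown rounded; full precision is carried through to the final answer.)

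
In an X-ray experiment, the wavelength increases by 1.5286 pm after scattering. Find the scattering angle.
68.29°

From the Compton formula Δλ = λ_C(1 - cos θ), we can solve for θ:

cos θ = 1 - Δλ/λ_C

Given:
- Δλ = 1.5286 pm
- λ_C = h/(m_e·c) ≈ 2.42631024 pm

cos θ = 1 - 1.5286/2.42631024
cos θ = 1 - 0.630010
cos θ = 0.369990

θ = arccos(0.369990)
θ = 68.29°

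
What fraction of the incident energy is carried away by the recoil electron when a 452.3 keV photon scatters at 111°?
0.5459 (or 54.59%)

Calculate initial and final photon energies:

Initial: E₀ = 452.3 keV → λ₀ = 2.7412 pm
Compton shift: Δλ = 3.2958 pm
Final wavelength: λ' = 6.0370 pm
Final energy: E' = 205.3733 keV

Fractional energy loss:
(E₀ - E')/E₀ = (452.3000 - 205.3733)/452.3000
= 246.9267/452.3000
= 0.5459
= 54.59%

(Intermediate values are shown rounded; full precision is carried through to the final answer.)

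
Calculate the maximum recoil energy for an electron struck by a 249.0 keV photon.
122.8961 keV

Maximum energy transfer occurs at θ = 180° (backscattering).

Initial photon: E₀ = 249.0 keV → λ₀ = 4.9793 pm

Maximum Compton shift (at 180°):
Δλ_max = 2λ_C = 2 × 2.4263 = 4.8526 pm

Final wavelength:
λ' = 4.9793 + 4.8526 = 9.8319 pm

Minimum photon energy (maximum energy to electron):
E'_min = hc/λ' = 126.1039 keV

Maximum electron kinetic energy:
K_max = E₀ - E'_min = 249.0000 - 126.1039 = 122.8961 keV

(Intermediate values are shown rounded; full precision is carried through to the final answer.)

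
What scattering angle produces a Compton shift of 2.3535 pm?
88.28°

From the Compton formula Δλ = λ_C(1 - cos θ), we can solve for θ:

cos θ = 1 - Δλ/λ_C

Given:
- Δλ = 2.3535 pm
- λ_C = h/(m_e·c) ≈ 2.42631024 pm

cos θ = 1 - 2.3535/2.42631024
cos θ = 1 - 0.969991
cos θ = 0.030009

θ = arccos(0.030009)
θ = 88.28°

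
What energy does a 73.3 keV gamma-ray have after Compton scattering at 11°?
73.1073 keV

First convert energy to wavelength:
λ = hc/E, with hc ≈ 1239.842 keV·pm (i.e. 1239.842 eV·nm)

For E = 73.3 keV = 73300 eV:
λ = 1239.842 keV·pm / 73.3 keV
λ = 16.9146 pm

Calculate the Compton shift:
Δλ = λ_C(1 - cos(11°)) = 2.4263 × 0.0184
Δλ = 0.0446 pm

Final wavelength:
λ' = 16.9146 + 0.0446 = 16.9592 pm

Final energy:
E' = hc/λ' = 1239.842 / 16.9592 = 73.1073 keV

(Intermediate values are shown rounded; full precision is carried through to the final answer.)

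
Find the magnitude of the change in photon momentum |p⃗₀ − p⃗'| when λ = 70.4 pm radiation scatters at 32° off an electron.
5.1753e-24 kg·m/s

Photon momentum magnitude is p = h/λ.

Initial momentum:
p₀ = h/λ = 6.6261e-34/7.0400e-11 = 9.4120e-24 kg·m/s

After scattering:
λ' = λ + Δλ = 70.4 + 0.3687 = 70.7687 pm
p' = h/λ' = 6.6261e-34/7.0769e-11 = 9.3630e-24 kg·m/s

Momentum is a vector; the scattered photon's direction makes angle θ = 32° with the incident direction. The magnitude of the vector change Δp⃗ = p⃗₀ − p⃗' is found from the law of cosines:
|Δp⃗|² = p₀² + p'² − 2p₀p'cos θ
|Δp⃗|² = (9.4120e-24)² + (9.3630e-24)² − 2·9.4120e-24·9.3630e-24·cos(32°)
|Δp⃗| = 5.1753e-24 kg·m/s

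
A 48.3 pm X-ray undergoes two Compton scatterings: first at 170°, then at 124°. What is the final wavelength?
56.8988 pm

Apply Compton shift twice:

First scattering at θ₁ = 170°:
Δλ₁ = λ_C(1 - cos(170°))
Δλ₁ = 2.4263 × 1.9848
Δλ₁ = 4.8158 pm

After first scattering:
λ₁ = 48.3 + 4.8158 = 53.1158 pm

Second scattering at θ₂ = 124°:
Δλ₂ = λ_C(1 - cos(124°))
Δλ₂ = 2.4263 × 1.5592
Δλ₂ = 3.7831 pm

Final wavelength:
λ₂ = 53.1158 + 3.7831 = 56.8988 pm

Total shift: Δλ_total = 4.8158 + 3.7831 = 8.5988 pm

(Intermediate values are shown rounded; full precision is carried through to the final answer.)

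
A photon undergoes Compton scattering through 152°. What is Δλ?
4.5686 pm

Using the Compton scattering formula:
Δλ = λ_C(1 - cos θ)

where λ_C = h/(m_e·c) ≈ 2.4263 pm is the Compton wavelength of an electron.

For θ = 152°:
cos(152°) = -0.8829
1 - cos(152°) = 1.8829

Δλ = 2.4263 × 1.8829
Δλ = 4.5686 pm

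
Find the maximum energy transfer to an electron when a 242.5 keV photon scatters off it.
118.0850 keV

Maximum energy transfer occurs at θ = 180° (backscattering).

Initial photon: E₀ = 242.5 keV → λ₀ = 5.1128 pm

Maximum Compton shift (at 180°):
Δλ_max = 2λ_C = 2 × 2.4263 = 4.8526 pm

Final wavelength:
λ' = 5.1128 + 4.8526 = 9.9654 pm

Minimum photon energy (maximum energy to electron):
E'_min = hc/λ' = 124.4150 keV

Maximum electron kinetic energy:
K_max = E₀ - E'_min = 242.5000 - 124.4150 = 118.0850 keV

(Intermediate values are shown rounded; full precision is carried through to the final answer.)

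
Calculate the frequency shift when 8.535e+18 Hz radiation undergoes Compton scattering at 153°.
9.861e+17 Hz (decrease)

Convert frequency to wavelength (c = 299792458 m/s):
λ₀ = c/f₀ = 299792458/8.535e+18 = 3.5125068e-11 m = 35.1251 pm

Calculate Compton shift:
Δλ = λ_C(1 - cos(153°)) = 4.5882 pm

Final wavelength:
λ' = λ₀ + Δλ = 35.1251 + 4.5882 = 39.7132 pm

Final frequency:
f' = c/λ' = 299792458/3.9713237e-11 = 7.5489303e+18 Hz

Frequency shift (decrease):
Δf = f₀ - f' = 8.535e+18 - 7.5489303e+18 = 9.861e+17 Hz

(Intermediate values are shown rounded; full precision is carried through to the final answer.)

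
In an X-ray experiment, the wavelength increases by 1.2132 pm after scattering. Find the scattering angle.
60.00°

From the Compton formula Δλ = λ_C(1 - cos θ), we can solve for θ:

cos θ = 1 - Δλ/λ_C

Given:
- Δλ = 1.2132 pm
- λ_C = h/(m_e·c) ≈ 2.42631024 pm

cos θ = 1 - 1.2132/2.42631024
cos θ = 1 - 0.500018
cos θ = 0.499982

θ = arccos(0.499982)
θ = 60.00°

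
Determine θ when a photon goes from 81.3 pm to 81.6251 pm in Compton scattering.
30.00°

First find the wavelength shift:
Δλ = λ' - λ = 81.6251 - 81.3 = 0.3251 pm

Using Δλ = λ_C(1 - cos θ), with λ_C = h/(m_e·c) ≈ 2.42631024 pm:
cos θ = 1 - Δλ/λ_C
cos θ = 1 - 0.3251/2.42631024
cos θ = 0.866011

θ = arccos(0.866011)
θ = 30.00°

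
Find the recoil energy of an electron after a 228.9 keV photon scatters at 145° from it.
102.7761 keV

By energy conservation: K_e = E_initial - E_final

First find the scattered photon energy:
Initial wavelength: λ = hc/E = 5.4165 pm
Compton shift: Δλ = λ_C(1 - cos(145°)) = 4.4138 pm
Final wavelength: λ' = 5.4165 + 4.4138 = 9.8303 pm
Final photon energy: E' = hc/λ' = 126.1239 keV

Electron kinetic energy:
K_e = E - E' = 228.9000 - 126.1239 = 102.7761 keV

(Intermediate values are shown rounded; full precision is carried through to the final answer.)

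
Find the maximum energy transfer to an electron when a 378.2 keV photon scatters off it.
225.7146 keV

Maximum energy transfer occurs at θ = 180° (backscattering).

Initial photon: E₀ = 378.2 keV → λ₀ = 3.2783 pm

Maximum Compton shift (at 180°):
Δλ_max = 2λ_C = 2 × 2.4263 = 4.8526 pm

Final wavelength:
λ' = 3.2783 + 4.8526 = 8.1309 pm

Minimum photon energy (maximum energy to electron):
E'_min = hc/λ' = 152.4854 keV

Maximum electron kinetic energy:
K_max = E₀ - E'_min = 378.2000 - 152.4854 = 225.7146 keV

(Intermediate values are shown rounded; full precision is carried through to the final answer.)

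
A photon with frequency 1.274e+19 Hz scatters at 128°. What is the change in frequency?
1.819e+18 Hz (decrease)

Convert frequency to wavelength (c = 299792458 m/s):
λ₀ = c/f₀ = 299792458/1.274e+19 = 2.3531590e-11 m = 23.5316 pm

Calculate Compton shift:
Δλ = λ_C(1 - cos(128°)) = 3.9201 pm

Final wavelength:
λ' = λ₀ + Δλ = 23.5316 + 3.9201 = 27.4517 pm

Final frequency:
f' = c/λ' = 299792458/2.7451686e-11 = 1.0920730e+19 Hz

Frequency shift (decrease):
Δf = f₀ - f' = 1.274e+19 - 1.0920730e+19 = 1.819e+18 Hz

(Intermediate values are shown rounded; full precision is carried through to the final answer.)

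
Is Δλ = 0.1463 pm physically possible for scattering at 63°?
No, inconsistent

Calculate the expected shift for θ = 63°:

Δλ_expected = λ_C(1 - cos(63°))
Δλ_expected = 2.4263 × (1 - cos(63°))
Δλ_expected = 2.4263 × 0.5460
Δλ_expected = 1.3248 pm

Given shift: 0.1463 pm
Expected shift: 1.3248 pm
Difference: 1.1785 pm

The values do not match. The given shift corresponds to θ ≈ 20.0°, not 63°.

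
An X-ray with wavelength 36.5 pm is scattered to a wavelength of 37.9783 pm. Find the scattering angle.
67.00°

First find the wavelength shift:
Δλ = λ' - λ = 37.9783 - 36.5 = 1.4783 pm

Using Δλ = λ_C(1 - cos θ), with λ_C = h/(m_e·c) ≈ 2.42631024 pm:
cos θ = 1 - Δλ/λ_C
cos θ = 1 - 1.4783/2.42631024
cos θ = 0.390721

θ = arccos(0.390721)
θ = 67.00°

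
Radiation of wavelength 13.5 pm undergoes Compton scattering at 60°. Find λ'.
14.7132 pm

Using the Compton formula: λ' = λ + λ_C(1 − cos θ)

For θ = 60°, cos θ = 1/2 (exact) = 0.5000, so:
1 − cos 60° = 1 − (1/2) = 0.5000

Δλ = λ_C × 0.5000 = 2.4263 × 0.5000 = 1.2132 pm

λ' = 13.5 + 1.2132 = 14.7132 pm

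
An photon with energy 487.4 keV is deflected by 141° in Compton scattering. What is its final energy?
180.8485 keV

First convert energy to wavelength:
λ = hc/E, with hc ≈ 1239.842 keV·pm (i.e. 1239.842 eV·nm)

For E = 487.4 keV = 487400 eV:
λ = 1239.842 keV·pm / 487.4 keV
λ = 2.5438 pm

Calculate the Compton shift:
Δλ = λ_C(1 - cos(141°)) = 2.4263 × 1.7771
Δλ = 4.3119 pm

Final wavelength:
λ' = 2.5438 + 4.3119 = 6.8557 pm

Final energy:
E' = hc/λ' = 1239.842 / 6.8557 = 180.8485 keV

(Intermediate values are shown rounded; full precision is carried through to the final answer.)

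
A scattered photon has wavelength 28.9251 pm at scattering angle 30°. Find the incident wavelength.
28.6000 pm

From λ' = λ + Δλ, we have λ = λ' - Δλ

First calculate the Compton shift:
Δλ = λ_C(1 - cos θ)
Δλ = 2.4263 × (1 - cos(30°))
Δλ = 2.4263 × 0.1340
Δλ = 0.3251 pm

Initial wavelength:
λ = λ' - Δλ
λ = 28.9251 - 0.3251
λ = 28.6000 pm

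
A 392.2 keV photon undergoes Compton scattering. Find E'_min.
154.7120 keV (at θ = 180°)

The scattered photon has minimum energy when its wavelength is maximum, i.e., when the Compton shift Δλ = λ_C(1 − cos θ) is maximum. This occurs at θ = 180° (backscattering), giving Δλ_max = 2λ_C = 4.8526 pm.

Initial wavelength: λ₀ = hc/E₀ = 3.1612 pm
Maximum final wavelength: λ'_max = λ₀ + 2λ_C = 3.1612 + 4.8526 = 8.0139 pm
Minimum final energy: E'_min = hc/λ'_max = 154.7120 keV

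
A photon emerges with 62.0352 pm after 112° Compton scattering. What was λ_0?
58.7000 pm

From λ' = λ + Δλ, we have λ = λ' - Δλ

First calculate the Compton shift:
Δλ = λ_C(1 - cos θ)
Δλ = 2.4263 × (1 - cos(112°))
Δλ = 2.4263 × 1.3746
Δλ = 3.3352 pm

Initial wavelength:
λ = λ' - Δλ
λ = 62.0352 - 3.3352
λ = 58.7000 pm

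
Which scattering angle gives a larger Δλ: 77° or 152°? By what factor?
152° produces the larger shift by a factor of 2.429

Calculate both shifts using Δλ = λ_C(1 - cos θ):

For θ₁ = 77°:
Δλ₁ = 2.4263 × (1 - cos(77°))
Δλ₁ = 2.4263 × 0.7750
Δλ₁ = 1.8805 pm

For θ₂ = 152°:
Δλ₂ = 2.4263 × (1 - cos(152°))
Δλ₂ = 2.4263 × 1.8829
Δλ₂ = 4.5686 pm

The 152° angle produces the larger shift.
Ratio: 4.5686/1.8805 = 2.429

(Intermediate values are shown rounded; full precision is carried through to the final answer.)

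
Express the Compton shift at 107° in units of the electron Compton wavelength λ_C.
1.2924 λ_C

The Compton shift formula is:
Δλ = λ_C(1 - cos θ)

Dividing both sides by λ_C:
Δλ/λ_C = 1 - cos θ

For θ = 107°:
Δλ/λ_C = 1 - cos(107°)
Δλ/λ_C = 1 - -0.2924
Δλ/λ_C = 1.2924

This means the shift is 1.2924 × λ_C = 3.1357 pm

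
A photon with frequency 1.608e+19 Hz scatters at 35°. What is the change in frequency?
3.698e+17 Hz (decrease)

Convert frequency to wavelength (c = 299792458 m/s):
λ₀ = c/f₀ = 299792458/1.608e+19 = 1.8643810e-11 m = 18.6438 pm

Calculate Compton shift:
Δλ = λ_C(1 - cos(35°)) = 0.4388 pm

Final wavelength:
λ' = λ₀ + Δλ = 18.6438 + 0.4388 = 19.0826 pm

Final frequency:
f' = c/λ' = 299792458/1.9082603e-11 = 1.5710250e+19 Hz

Frequency shift (decrease):
Δf = f₀ - f' = 1.608e+19 - 1.5710250e+19 = 3.698e+17 Hz

(Intermediate values are shown rounded; full precision is carried through to the final answer.)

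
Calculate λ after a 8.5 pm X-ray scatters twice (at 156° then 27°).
13.4073 pm

Apply Compton shift twice:

First scattering at θ₁ = 156°:
Δλ₁ = λ_C(1 - cos(156°))
Δλ₁ = 2.4263 × 1.9135
Δλ₁ = 4.6429 pm

After first scattering:
λ₁ = 8.5 + 4.6429 = 13.1429 pm

Second scattering at θ₂ = 27°:
Δλ₂ = λ_C(1 - cos(27°))
Δλ₂ = 2.4263 × 0.1090
Δλ₂ = 0.2645 pm

Final wavelength:
λ₂ = 13.1429 + 0.2645 = 13.4073 pm

Total shift: Δλ_total = 4.6429 + 0.2645 = 4.9073 pm

(Intermediate values are shown rounded; full precision is carried through to the final answer.)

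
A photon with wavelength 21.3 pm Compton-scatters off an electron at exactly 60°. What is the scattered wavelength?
22.5132 pm

Using the Compton formula: λ' = λ + λ_C(1 − cos θ)

For θ = 60°, cos θ = 1/2 (exact) = 0.5000, so:
1 − cos 60° = 1 − (1/2) = 0.5000

Δλ = λ_C × 0.5000 = 2.4263 × 0.5000 = 1.2132 pm

λ' = 21.3 + 1.2132 = 22.5132 pm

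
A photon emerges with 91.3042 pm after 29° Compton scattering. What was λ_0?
91.0000 pm

From λ' = λ + Δλ, we have λ = λ' - Δλ

First calculate the Compton shift:
Δλ = λ_C(1 - cos θ)
Δλ = 2.4263 × (1 - cos(29°))
Δλ = 2.4263 × 0.1254
Δλ = 0.3042 pm

Initial wavelength:
λ = λ' - Δλ
λ = 91.3042 - 0.3042
λ = 91.0000 pm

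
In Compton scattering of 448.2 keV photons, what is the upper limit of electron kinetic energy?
285.4674 keV

Maximum energy transfer occurs at θ = 180° (backscattering).

Initial photon: E₀ = 448.2 keV → λ₀ = 2.7663 pm

Maximum Compton shift (at 180°):
Δλ_max = 2λ_C = 2 × 2.4263 = 4.8526 pm

Final wavelength:
λ' = 2.7663 + 4.8526 = 7.6189 pm

Minimum photon energy (maximum energy to electron):
E'_min = hc/λ' = 162.7326 keV

Maximum electron kinetic energy:
K_max = E₀ - E'_min = 448.2000 - 162.7326 = 285.4674 keV

(Intermediate values are shown rounded; full precision is carried through to the final answer.)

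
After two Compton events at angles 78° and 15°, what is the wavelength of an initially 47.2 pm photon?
49.2045 pm

Apply Compton shift twice:

First scattering at θ₁ = 78°:
Δλ₁ = λ_C(1 - cos(78°))
Δλ₁ = 2.4263 × 0.7921
Δλ₁ = 1.9219 pm

After first scattering:
λ₁ = 47.2 + 1.9219 = 49.1219 pm

Second scattering at θ₂ = 15°:
Δλ₂ = λ_C(1 - cos(15°))
Δλ₂ = 2.4263 × 0.0341
Δλ₂ = 0.0827 pm

Final wavelength:
λ₂ = 49.1219 + 0.0827 = 49.2045 pm

Total shift: Δλ_total = 1.9219 + 0.0827 = 2.0045 pm

(Intermediate values are shown rounded; full precision is carried through to the final answer.)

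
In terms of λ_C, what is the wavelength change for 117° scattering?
1.4540 λ_C

The Compton shift formula is:
Δλ = λ_C(1 - cos θ)

Dividing both sides by λ_C:
Δλ/λ_C = 1 - cos θ

For θ = 117°:
Δλ/λ_C = 1 - cos(117°)
Δλ/λ_C = 1 - -0.4540
Δλ/λ_C = 1.4540

This means the shift is 1.4540 × λ_C = 3.5278 pm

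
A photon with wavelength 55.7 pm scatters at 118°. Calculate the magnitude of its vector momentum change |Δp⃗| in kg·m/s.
1.9784e-23 kg·m/s

Photon momentum magnitude is p = h/λ.

Initial momentum:
p₀ = h/λ = 6.6261e-34/5.5700e-11 = 1.1896e-23 kg·m/s

After scattering:
λ' = λ + Δλ = 55.7 + 3.5654 = 59.2654 pm
p' = h/λ' = 6.6261e-34/5.9265e-11 = 1.1180e-23 kg·m/s

Momentum is a vector; the scattered photon's direction makes angle θ = 118° with the incident direction. The magnitude of the vector change Δp⃗ = p⃗₀ − p⃗' is found from the law of cosines:
|Δp⃗|² = p₀² + p'² − 2p₀p'cos θ
|Δp⃗|² = (1.1896e-23)² + (1.1180e-23)² − 2·1.1896e-23·1.1180e-23·cos(118°)
|Δp⃗| = 1.9784e-23 kg·m/s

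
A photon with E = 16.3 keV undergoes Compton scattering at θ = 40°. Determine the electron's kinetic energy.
0.1207 keV

By energy conservation: K_e = E_initial - E_final

First find the scattered photon energy:
Initial wavelength: λ = hc/E = 76.0639 pm
Compton shift: Δλ = λ_C(1 - cos(40°)) = 0.5676 pm
Final wavelength: λ' = 76.0639 + 0.5676 = 76.6316 pm
Final photon energy: E' = hc/λ' = 16.1793 keV

Electron kinetic energy:
K_e = E - E' = 16.3000 - 16.1793 = 0.1207 keV

(Intermediate values are shown rounded; full precision is carried through to the final answer.)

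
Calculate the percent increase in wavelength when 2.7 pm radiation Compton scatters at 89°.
88.2950%

Calculate the Compton shift:
Δλ = λ_C(1 - cos(89°))
Δλ = 2.4263 × (1 - cos(89°))
Δλ = 2.4263 × 0.9825
Δλ = 2.3840 pm

Percentage change:
(Δλ/λ₀) × 100 = (2.3840/2.7) × 100
= 88.2950%

(Intermediate values are shown rounded; full precision is carried through to the final answer.)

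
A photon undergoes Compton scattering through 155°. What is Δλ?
4.6253 pm

Using the Compton scattering formula:
Δλ = λ_C(1 - cos θ)

where λ_C = h/(m_e·c) ≈ 2.4263 pm is the Compton wavelength of an electron.

For θ = 155°:
cos(155°) = -0.9063
1 - cos(155°) = 1.9063

Δλ = 2.4263 × 1.9063
Δλ = 4.6253 pm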